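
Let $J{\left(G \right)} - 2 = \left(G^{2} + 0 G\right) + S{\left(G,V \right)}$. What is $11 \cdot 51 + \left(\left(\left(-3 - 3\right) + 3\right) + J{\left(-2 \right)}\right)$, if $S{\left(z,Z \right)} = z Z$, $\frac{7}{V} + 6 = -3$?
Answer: $\frac{5090}{9} \approx 565.56$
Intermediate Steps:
$V = - \frac{7}{9}$ ($V = \frac{7}{-6 - 3} = \frac{7}{-9} = 7 \left(- \frac{1}{9}\right) = - \frac{7}{9} \approx -0.77778$)
$S{\left(z,Z \right)} = Z z$
$J{\left(G \right)} = 2 + G^{2} - \frac{7 G}{9}$ ($J{\left(G \right)} = 2 - \left(- G^{2} + \frac{7 G}{9}\right) = 2 + \left(G^{2} - \frac{7 G}{9}\right) = 2 + G^{2} - \frac{7 G}{9}$)
$11 \cdot 51 + \left(\left(\left(-3 - 3\right) + 3\right) + J{\left(-2 \right)}\right) = 11 \cdot 51 + \left(\left(\left(-3 - 3\right) + 3\right) + \left(2 + \left(-2\right)^{2} - - \frac{14}{9}\right)\right) = 561 + \left(\left(-6 + 3\right) + \left(2 + 4 + \frac{14}{9}\right)\right) = 561 + \left(-3 + \frac{68}{9}\right) = 561 + \frac{41}{9} = \frac{5090}{9}$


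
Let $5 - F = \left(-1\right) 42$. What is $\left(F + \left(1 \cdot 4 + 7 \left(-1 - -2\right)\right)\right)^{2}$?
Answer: $3364$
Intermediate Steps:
$F = 47$ ($F = 5 - \left(-1\right) 42 = 5 - -42 = 5 + 42 = 47$)
$\left(F + \left(1 \cdot 4 + 7 \left(-1 - -2\right)\right)\right)^{2} = \left(47 + \left(1 \cdot 4 + 7 \left(-1 - -2\right)\right)\right)^{2} = \left(47 + \left(4 + 7 \left(-1 + 2\right)\right)\right)^{2} = \left(47 + \left(4 + 7 \cdot 1\right)\right)^{2} = \left(47 + \left(4 + 7\right)\right)^{2} = \left(47 + 11\right)^{2} = 58^{2} = 3364$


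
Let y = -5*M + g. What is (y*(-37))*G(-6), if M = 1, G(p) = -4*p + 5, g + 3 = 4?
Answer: 4292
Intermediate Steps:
g = 1 (g = -3 + 4 = 1)
G(p) = 5 - 4*p
y = -4 (y = -5*1 + 1 = -5 + 1 = -4)
(y*(-37))*G(-6) = (-4*(-37))*(5 - 4*(-6)) = 148*(5 + 24) = 148*29 = 4292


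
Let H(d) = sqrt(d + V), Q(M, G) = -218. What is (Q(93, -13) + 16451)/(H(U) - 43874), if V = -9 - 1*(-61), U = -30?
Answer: -118701107/320821309 - 5411*sqrt(22)/641642618 ≈ -0.37003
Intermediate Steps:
V = 52 (V = -9 + 61 = 52)
H(d) = sqrt(52 + d) (H(d) = sqrt(d + 52) = sqrt(52 + d))
(Q(93, -13) + 16451)/(H(U) - 43874) = (-218 + 16451)/(sqrt(52 - 30) - 43874) = 16233/(sqrt(22) - 43874) = 16233/(-43874 + sqrt(22))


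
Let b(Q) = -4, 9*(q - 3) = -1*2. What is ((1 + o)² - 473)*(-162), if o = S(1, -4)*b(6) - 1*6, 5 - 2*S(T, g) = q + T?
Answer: 67648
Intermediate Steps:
q = 25/9 (q = 3 + (-1*2)/9 = 3 + (⅑)*(-2) = 3 - 2/9 = 25/9 ≈ 2.7778)
S(T, g) = 10/9 - T/2 (S(T, g) = 5/2 - (25/9 + T)/2 = 5/2 + (-25/18 - T/2) = 10/9 - T/2)
o = -76/9 (o = (10/9 - ½*1)*(-4) - 1*6 = (10/9 - ½)*(-4) - 6 = (11/18)*(-4) - 6 = -22/9 - 6 = -76/9 ≈ -8.4444)
((1 + o)² - 473)*(-162) = ((1 - 76/9)² - 473)*(-162) = ((-67/9)² - 473)*(-162) = (4489/81 - 473)*(-162) = -33824/81*(-162) = 67648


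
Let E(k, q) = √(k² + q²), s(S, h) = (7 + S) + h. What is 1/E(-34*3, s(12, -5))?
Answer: √106/1060 ≈ 0.0097129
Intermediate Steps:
s(S, h) = 7 + S + h
1/E(-34*3, s(12, -5)) = 1/(√((-34*3)² + (7 + 12 - 5)²)) = 1/(√((-102)² + 14²)) = 1/(√(10404 + 196)) = 1/(√10600) = 1/(10*√106) = √106/1060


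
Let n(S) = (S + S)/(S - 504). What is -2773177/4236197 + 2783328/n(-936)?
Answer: 117907221184859/55070561 ≈ 2.1410e+6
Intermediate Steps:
n(S) = 2*S/(-504 + S) (n(S) = (2*S)/(-504 + S) = 2*S/(-504 + S))
-2773177/4236197 + 2783328/n(-936) = -2773177/4236197 + 2783328/((2*(-936)/(-504 - 936))) = -2773177*1/4236197 + 2783328/((2*(-936)/(-1440))) = -2773177/4236197 + 2783328/((2*(-936)*(-1/1440))) = -2773177/4236197 + 2783328/(13/10) = -2773177/4236197 + 2783328*(10/13) = -2773177/4236197 + 27833280/13 = 117907221184859/55070561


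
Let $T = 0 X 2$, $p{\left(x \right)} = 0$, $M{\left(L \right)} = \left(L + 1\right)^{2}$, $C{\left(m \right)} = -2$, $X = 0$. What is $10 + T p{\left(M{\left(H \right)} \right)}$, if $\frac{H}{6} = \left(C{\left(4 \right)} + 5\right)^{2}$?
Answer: $10$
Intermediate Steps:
$H = 54$ ($H = 6 \left(-2 + 5\right)^{2} = 6 \cdot 3^{2} = 6 \cdot 9 = 54$)
$M{\left(L \right)} = \left(1 + L\right)^{2}$
$T = 0$ ($T = 0 \cdot 0 \cdot 2 = 0 \cdot 2 = 0$)
$10 + T p{\left(M{\left(H \right)} \right)} = 10 + 0 \cdot 0 = 10 + 0 = 10$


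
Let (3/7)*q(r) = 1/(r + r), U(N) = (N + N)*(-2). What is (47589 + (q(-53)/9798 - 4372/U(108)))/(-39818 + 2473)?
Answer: -111230719256/87268654935 ≈ -1.2746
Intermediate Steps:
U(N) = -4*N (U(N) = (2*N)*(-2) = -4*N)
q(r) = 7/(6*r) (q(r) = 7/(3*(r + r)) = 7/(3*((2*r))) = 7*(1/(2*r))/3 = 7/(6*r))
(47589 + (q(-53)/9798 - 4372/U(108)))/(-39818 + 2473) = (47589 + (((7/6)/(-53))/9798 - 4372/((-4*108))))/(-39818 + 2473) = (47589 + (((7/6)*(-1/53))*(1/9798) - 4372/(-432)))/(-37345) = (47589 + (-7/318*1/9798 - 4372*(-1/432)))*(-1/37345) = (47589 + (-7/3115764 + 1093/108))*(-1/37345) = (47589 + 23649509/2336823)*(-1/37345) = (111230719256/2336823)*(-1/37345) = -111230719256/87268654935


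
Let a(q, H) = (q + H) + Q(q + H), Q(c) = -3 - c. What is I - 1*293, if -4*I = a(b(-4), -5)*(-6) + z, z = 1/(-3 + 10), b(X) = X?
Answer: -8331/28 ≈ -297.54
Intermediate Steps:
a(q, H) = -3 (a(q, H) = (q + H) + (-3 - (q + H)) = (H + q) + (-3 - (H + q)) = (H + q) + (-3 + (-H - q)) = (H + q) + (-3 - H - q) = -3)
z = 1/7 ≈ 0.14286
I = -127/28 (I = -(-3*(-6) + 1/7)/4 = -(18 + 1/7)/4 = -1/4*127/7 = -127/28 ≈ -4.5357)
I - 1*293 = -127/28 - 1*293 = -127/28 - 293 = -8331/28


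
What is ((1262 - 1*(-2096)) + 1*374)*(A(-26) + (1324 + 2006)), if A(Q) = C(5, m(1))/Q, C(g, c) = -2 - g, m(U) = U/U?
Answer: 161571342/13 ≈ 1.2429e+7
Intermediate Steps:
m(U) = 1
A(Q) = -7/Q (A(Q) = (-2 - 1*5)/Q = (-2 - 5)/Q = -7/Q)
((1262 - 1*(-2096)) + 1*374)*(A(-26) + (1324 + 2006)) = ((1262 - 1*(-2096)) + 1*374)*(-7/(-26) + (1324 + 2006)) = ((1262 + 2096) + 374)*(-7*(-1/26) + 3330) = (3358 + 374)*(7/26 + 3330) = 3732*(86587/26) = 161571342/13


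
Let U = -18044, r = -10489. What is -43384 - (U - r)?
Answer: -35829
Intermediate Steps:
-43384 - (U - r) = -43384 - (-18044 - 1*(-10489)) = -43384 - (-18044 + 10489) = -43384 - 1*(-7555) = -43384 + 7555 = -35829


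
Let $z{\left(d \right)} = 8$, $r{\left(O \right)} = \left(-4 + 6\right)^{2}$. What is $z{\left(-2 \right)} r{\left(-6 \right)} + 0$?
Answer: $32$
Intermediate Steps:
$r{\left(O \right)} = 4$ ($r{\left(O \right)} = 2^{2} = 4$)
$z{\left(-2 \right)} r{\left(-6 \right)} + 0 = 8 \cdot 4 + 0 = 32 + 0 = 32$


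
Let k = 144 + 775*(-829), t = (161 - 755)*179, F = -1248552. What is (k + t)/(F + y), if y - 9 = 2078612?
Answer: -748657/830069 ≈ -0.90192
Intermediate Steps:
y = 2078621 (y = 9 + 2078612 = 2078621)
t = -106326 (t = -594*179 = -106326)
k = -642331 (k = 144 - 642475 = -642331)
(k + t)/(F + y) = (-642331 - 106326)/(-1248552 + 2078621) = -748657/830069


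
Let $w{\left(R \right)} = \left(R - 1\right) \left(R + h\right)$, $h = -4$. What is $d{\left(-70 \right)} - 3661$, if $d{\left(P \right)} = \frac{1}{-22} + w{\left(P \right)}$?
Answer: $\frac{35045}{22} \approx 1593.0$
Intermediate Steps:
$w{\left(R \right)} = \left(-1 + R\right) \left(-4 + R\right)$ ($w{\left(R \right)} = \left(R - 1\right) \left(R - 4\right) = \left(-1 + R\right) \left(-4 + R\right)$)
$d{\left(P \right)} = \frac{87}{22} + P^{2} - 5 P$ ($d{\left(P \right)} = \frac{1}{-22} + \left(4 + P^{2} - 5 P\right) = - \frac{1}{22} + \left(4 + P^{2} - 5 P\right) = \frac{87}{22} + P^{2} - 5 P$)
$d{\left(-70 \right)} - 3661 = \left(\frac{87}{22} + \left(-70\right)^{2} - -350\right) - 3661 = \left(\frac{87}{22} + 4900 + 350\right) - 3661 = \frac{115587}{22} - 3661 = \frac{35045}{22}$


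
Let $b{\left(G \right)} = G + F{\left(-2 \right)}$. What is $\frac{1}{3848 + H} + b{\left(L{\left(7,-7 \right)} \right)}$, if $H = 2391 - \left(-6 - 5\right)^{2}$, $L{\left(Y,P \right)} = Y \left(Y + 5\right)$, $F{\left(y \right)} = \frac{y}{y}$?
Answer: $\frac{520031}{6118} \approx 85.0$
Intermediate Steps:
$F{\left(y \right)} = 1$
$L{\left(Y,P \right)} = Y \left(5 + Y\right)$
$b{\left(G \right)} = 1 + G$ ($b{\left(G \right)} = G + 1 = 1 + G$)
$H = 2270$ ($H = 2391 - \left(-11\right)^{2} = 2391 - 121 = 2270$)
$\frac{1}{3848 + H} + b{\left(L{\left(7,-7 \right)} \right)} = \frac{1}{3848 + 2270} + \left(1 + 7 \left(5 + 7\right)\right) = \frac{1}{6118} + \left(1 + 7 \cdot 12\right) = \frac{1}{6118} + \left(1 + 84\right) = \frac{1}{6118} + 85 = \frac{520031}{6118}$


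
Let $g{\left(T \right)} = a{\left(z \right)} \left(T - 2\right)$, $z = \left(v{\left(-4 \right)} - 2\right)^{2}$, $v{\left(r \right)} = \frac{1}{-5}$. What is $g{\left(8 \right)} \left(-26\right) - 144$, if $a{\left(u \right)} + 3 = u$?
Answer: $- \frac{10776}{25} \approx -431.04$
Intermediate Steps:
$v{\left(r \right)} = - \frac{1}{5}$
$z = \frac{121}{25}$ ($z = \left(- \frac{1}{5} - 2\right)^{2} = \left(- \frac{11}{5}\right)^{2} = \frac{121}{25} \approx 4.84$)
$a{\left(u \right)} = -3 + u$
$g{\left(T \right)} = - \frac{92}{25} + \frac{46 T}{25}$ ($g{\left(T \right)} = \left(-3 + \frac{121}{25}\right) \left(T - 2\right) = \frac{46 \left(-2 + T\right)}{25} = - \frac{92}{25} + \frac{46 T}{25}$)
$g{\left(8 \right)} \left(-26\right) - 144 = \left(- \frac{92}{25} + \frac{46}{25} \cdot 8\right) \left(-26\right) - 144 = \left(- \frac{92}{25} + \frac{368}{25}\right) \left(-26\right) - 144 = \frac{276}{25} \left(-26\right) - 144 = - \frac{7176}{25} - 144 = - \frac{10776}{25}$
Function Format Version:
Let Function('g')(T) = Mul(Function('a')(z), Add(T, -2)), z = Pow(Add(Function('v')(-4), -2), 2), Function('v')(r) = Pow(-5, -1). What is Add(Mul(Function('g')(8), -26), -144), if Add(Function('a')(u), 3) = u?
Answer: Rational(-10776, 25) ≈ -431.04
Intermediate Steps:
Function('v')(r) = Rational(-1, 5)
z = Rational(121, 25) (z = Pow(Add(Rational(-1, 5), -2), 2) = Pow(Rational(-11, 5), 2) = Rational(121, 25) ≈ 4.8400)
Function('a')(u) = Add(-3, u)
Function('g')(T) = Add(Rational(-92, 25), Mul(Rational(46, 25), T)) (Function('g')(T) = Mul(Add(-3, Rational(121, 25)), Add(T, -2)) = Mul(Rational(46, 25), Add(-2, T)) = Add(Rational(-92, 25), Mul(Rational(46, 25), T)))
Add(Mul(Function('g')(8), -26), -144) = Add(Mul(Add(Rational(-92, 25), Mul(Rational(46, 25), 8)), -26), -144) = Add(Mul(Add(Rational(-92, 25), Rational(368, 25)), -26), -144) = Add(Mul(Rational(276, 25), -26), -144) = Add(Rational(-7176, 25), -144) = Rational(-10776, 25)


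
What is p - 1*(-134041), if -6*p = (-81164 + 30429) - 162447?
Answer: 508714/3 ≈ 1.6957e+5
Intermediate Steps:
p = 106591/3 (p = -((-81164 + 30429) - 162447)/6 = -(-50735 - 162447)/6 = -⅙*(-213182) = 106591/3 ≈ 35530.)
p - 1*(-134041) = 106591/3 - 1*(-134041) = 106591/3 + 134041 = 508714/3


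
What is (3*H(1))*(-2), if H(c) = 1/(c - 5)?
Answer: 3/2 ≈ 1.5000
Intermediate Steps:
H(c) = 1/(-5 + c)
(3*H(1))*(-2) = (3/(-5 + 1))*(-2) = (3/(-4))*(-2) = (3*(-¼))*(-2) = -¾*(-2) = 3/2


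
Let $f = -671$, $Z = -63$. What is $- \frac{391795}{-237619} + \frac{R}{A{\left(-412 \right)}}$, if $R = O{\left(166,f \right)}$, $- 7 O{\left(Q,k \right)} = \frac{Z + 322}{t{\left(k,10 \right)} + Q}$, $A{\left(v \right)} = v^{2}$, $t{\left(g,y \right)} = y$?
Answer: $\frac{11704844892577}{7098854318336} \approx 1.6488$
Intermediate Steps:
$O{\left(Q,k \right)} = - \frac{37}{10 + Q}$ ($O{\left(Q,k \right)} = - \frac{\left(-63 + 322\right) \frac{1}{10 + Q}}{7} = - \frac{259 \frac{1}{10 + Q}}{7} = - \frac{37}{10 + Q}$)
$R = - \frac{37}{176}$ ($R = - \frac{37}{10 + 166} = - \frac{37}{176} \approx -0.21023$)
$- \frac{391795}{-237619} + \frac{R}{A{\left(-412 \right)}} = - \frac{391795}{-237619} - \frac{37}{176 \left(-412\right)^{2}} = \left(-391795\right) \left(- \frac{1}{237619}\right) - \frac{37}{176 \cdot 169744} = \frac{391795}{237619} - \frac{37}{29874944} = \frac{11704844892577}{7098854318336}$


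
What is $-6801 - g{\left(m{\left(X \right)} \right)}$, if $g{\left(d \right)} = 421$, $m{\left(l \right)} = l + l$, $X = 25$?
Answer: $-7222$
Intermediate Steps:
$m{\left(l \right)} = 2 l$
$-6801 - g{\left(m{\left(X \right)} \right)} = -6801 - 421 = -7222$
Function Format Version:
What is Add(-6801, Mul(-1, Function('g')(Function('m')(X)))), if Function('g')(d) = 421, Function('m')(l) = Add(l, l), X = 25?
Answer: -7222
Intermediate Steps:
Function('m')(l) = Mul(2, l)
Add(-6801, Mul(-1, Function('g')(Function('m')(X)))) = Add(-6801, Mul(-1, 421)) = Add(-6801, -421) = -7222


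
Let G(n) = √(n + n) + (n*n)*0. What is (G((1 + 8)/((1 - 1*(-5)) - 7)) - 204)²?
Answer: 41598 - 1224*I*√2 ≈ 41598.0 - 1731.0*I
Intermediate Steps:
G(n) = √2*√n (G(n) = √(2*n) + n²*0 = √2*√n + 0 = √2*√n)
(G((1 + 8)/((1 - 1*(-5)) - 7)) - 204)² = (√2*√((1 + 8)/((1 - 1*(-5)) - 7)) - 204)² = (√2*√(9/((1 + 5) - 7)) - 204)² = (√2*√(9/(6 - 7)) - 204)² = (√2*√(9/(-1)) - 204)² = (√2*√(9*(-1)) - 204)² = (√2*√(-9) - 204)² = (√2*(3*I) - 204)² = (3*I*√2 - 204)² = (-204 + 3*I*√2)²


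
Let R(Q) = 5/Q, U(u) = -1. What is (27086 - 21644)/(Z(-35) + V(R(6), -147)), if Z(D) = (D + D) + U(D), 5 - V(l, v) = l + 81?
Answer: -32652/887 ≈ -36.812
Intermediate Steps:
V(l, v) = -76 - l (V(l, v) = 5 - (l + 81) = 5 - (81 + l) = 5 + (-81 - l) = -76 - l)
Z(D) = -1 + 2*D (Z(D) = (D + D) - 1 = 2*D - 1 = -1 + 2*D)
(27086 - 21644)/(Z(-35) + V(R(6), -147)) = (27086 - 21644)/((-1 + 2*(-35)) + (-76 - 5/6)) = 5442/((-1 - 70) + (-76 - 5/6)) = 5442/(-71 + (-76 - 1*5/6)) = 5442/(-71 + (-76 - 5/6)) = 5442/(-71 - 461/6) = 5442/(-887/6) = 5442*(-6/887) = -32652/887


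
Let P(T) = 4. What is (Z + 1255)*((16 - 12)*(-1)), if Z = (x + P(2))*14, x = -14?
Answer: -4460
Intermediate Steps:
Z = -140 (Z = (-14 + 4)*14 = -10*14 = -140)
(Z + 1255)*((16 - 12)*(-1)) = (-140 + 1255)*((16 - 12)*(-1)) = 1115*(4*(-1)) = 1115*(-4) = -4460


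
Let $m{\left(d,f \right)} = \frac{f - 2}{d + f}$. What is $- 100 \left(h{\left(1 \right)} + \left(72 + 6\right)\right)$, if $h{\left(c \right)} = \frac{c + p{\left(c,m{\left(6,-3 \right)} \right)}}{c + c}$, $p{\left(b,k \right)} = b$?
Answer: $-7900$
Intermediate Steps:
$m{\left(d,f \right)} = \frac{-2 + f}{d + f}$
$h{\left(c \right)} = 1$ ($h{\left(c \right)} = \frac{c + c}{c + c} = \frac{2 c}{2 c} = 2 c \frac{1}{2 c} = 1$)
$- 100 \left(h{\left(1 \right)} + \left(72 + 6\right)\right) = - 100 \left(1 + \left(72 + 6\right)\right) = - 100 \left(1 + 78\right) = \left(-100\right) 79 = -7900$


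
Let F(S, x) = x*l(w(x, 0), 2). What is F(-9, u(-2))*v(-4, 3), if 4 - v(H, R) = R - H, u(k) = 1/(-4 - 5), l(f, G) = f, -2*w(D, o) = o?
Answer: 0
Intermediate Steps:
w(D, o) = -o/2
u(k) = -1/9 (u(k) = 1/(-9) = -1/9)
v(H, R) = 4 + H - R (v(H, R) = 4 - (R - H) = 4 + (H - R) = 4 + H - R)
F(S, x) = 0 (F(S, x) = x*(-1/2*0) = x*0 = 0)
F(-9, u(-2))*v(-4, 3) = 0*(4 - 4 - 1*3) = 0*(4 - 4 - 3) = 0*(-3) = 0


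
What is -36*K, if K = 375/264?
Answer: -1125/22 ≈ -51.136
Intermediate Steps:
K = 125/88 (K = 375*(1/264) = 125/88 ≈ 1.4205)
-36*K = -36*125/88 = -1125/22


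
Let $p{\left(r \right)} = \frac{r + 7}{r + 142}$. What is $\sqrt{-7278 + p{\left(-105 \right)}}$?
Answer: $\frac{2 i \sqrt{2491802}}{37} \approx 85.327 i$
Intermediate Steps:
$p{\left(r \right)} = \frac{7 + r}{142 + r}$
$\sqrt{-7278 + p{\left(-105 \right)}} = \sqrt{-7278 + \frac{7 - 105}{142 - 105}} = \sqrt{-7278 + \frac{1}{37} \left(-98\right)} = \sqrt{-7278 - \frac{98}{37}} = \sqrt{- \frac{269384}{37}} = \frac{2 i \sqrt{2491802}}{37}$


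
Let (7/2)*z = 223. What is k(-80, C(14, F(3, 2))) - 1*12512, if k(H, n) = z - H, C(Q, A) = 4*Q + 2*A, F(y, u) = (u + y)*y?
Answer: -86578/7 ≈ -12368.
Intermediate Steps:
z = 446/7 (z = (2/7)*223 = 446/7 ≈ 63.714)
F(y, u) = y*(u + y)
C(Q, A) = 2*A + 4*Q
k(H, n) = 446/7 - H
k(-80, C(14, F(3, 2))) - 1*12512 = (446/7 - 1*(-80)) - 1*12512 = (446/7 + 80) - 12512 = 1006/7 - 12512 = -86578/7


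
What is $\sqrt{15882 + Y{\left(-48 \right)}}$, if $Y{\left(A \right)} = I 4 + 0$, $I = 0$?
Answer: $\sqrt{15882} \approx 126.02$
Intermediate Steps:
$Y{\left(A \right)} = 0$ ($Y{\left(A \right)} = 0 \cdot 4 + 0 = 0 + 0 = 0$)
$\sqrt{15882 + Y{\left(-48 \right)}} = \sqrt{15882 + 0} = \sqrt{15882}$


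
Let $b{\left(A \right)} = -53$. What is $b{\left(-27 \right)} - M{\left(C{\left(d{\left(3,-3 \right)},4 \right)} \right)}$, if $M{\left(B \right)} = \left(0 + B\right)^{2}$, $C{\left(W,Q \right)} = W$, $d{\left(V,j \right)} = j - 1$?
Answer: $-69$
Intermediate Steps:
$d{\left(V,j \right)} = -1 + j$
$M{\left(B \right)} = B^{2}$
$b{\left(-27 \right)} - M{\left(C{\left(d{\left(3,-3 \right)},4 \right)} \right)} = -53 - \left(-1 - 3\right)^{2} = -53 - \left(-4\right)^{2} = -53 - 16 = -69$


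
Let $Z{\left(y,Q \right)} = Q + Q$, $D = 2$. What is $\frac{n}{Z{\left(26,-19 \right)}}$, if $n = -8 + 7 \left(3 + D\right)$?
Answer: $- \frac{27}{38} \approx -0.71053$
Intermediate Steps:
$Z{\left(y,Q \right)} = 2 Q$
$n = 27$ ($n = -8 + 7 \left(3 + 2\right) = -8 + 7 \cdot 5 = -8 + 35 = 27$)
$\frac{n}{Z{\left(26,-19 \right)}} = \frac{27}{2 \left(-19\right)} = \frac{27}{-38} = 27 \left(- \frac{1}{38}\right) = - \frac{27}{38}$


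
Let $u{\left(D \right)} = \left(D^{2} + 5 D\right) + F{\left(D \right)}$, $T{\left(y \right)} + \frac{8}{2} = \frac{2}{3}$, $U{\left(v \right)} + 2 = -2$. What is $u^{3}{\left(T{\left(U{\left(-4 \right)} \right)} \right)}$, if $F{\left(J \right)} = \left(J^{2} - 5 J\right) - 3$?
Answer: $\frac{5177717}{729} \approx 7102.5$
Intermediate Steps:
$U{\left(v \right)} = -4$ ($U{\left(v \right)} = -2 - 2 = -4$)
$F{\left(J \right)} = -3 + J^{2} - 5 J$
$T{\left(y \right)} = - \frac{10}{3}$ ($T{\left(y \right)} = -4 + \frac{2}{3} = - \frac{10}{3}$)
$u{\left(D \right)} = -3 + 2 D^{2}$ ($u{\left(D \right)} = \left(D^{2} + 5 D\right) - \left(3 - D^{2} + 5 D\right) = -3 + 2 D^{2}$)
$u^{3}{\left(T{\left(U{\left(-4 \right)} \right)} \right)} = \left(-3 + 2 \left(- \frac{10}{3}\right)^{2}\right)^{3} = \left(-3 + 2 \cdot \frac{100}{9}\right)^{3} = \left(-3 + \frac{200}{9}\right)^{3} = \left(\frac{173}{9}\right)^{3} = \frac{5177717}{729}$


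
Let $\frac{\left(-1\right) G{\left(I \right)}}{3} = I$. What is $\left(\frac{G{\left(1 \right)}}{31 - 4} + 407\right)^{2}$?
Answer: $\frac{13410244}{81} \approx 1.6556 \cdot 10^{5}$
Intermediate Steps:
$G{\left(I \right)} = - 3 I$
$\left(\frac{G{\left(1 \right)}}{31 - 4} + 407\right)^{2} = \left(\frac{\left(-3\right) 1}{31 - 4} + 407\right)^{2} = \left(- \frac{3}{27} + 407\right)^{2} = \left(\left(-3\right) \frac{1}{27} + 407\right)^{2} = \left(- \frac{1}{9} + 407\right)^{2} = \left(\frac{3662}{9}\right)^{2} = \frac{13410244}{81}$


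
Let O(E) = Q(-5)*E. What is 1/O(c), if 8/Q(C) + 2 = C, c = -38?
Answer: 7/304 ≈ 0.023026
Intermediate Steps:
Q(C) = 8/(-2 + C)
O(E) = -8*E/7 (O(E) = (8/(-2 - 5))*E = (8/(-7))*E = (8*(-⅐))*E = -8*E/7)
1/O(c) = 1/(-8/7*(-38)) = 1/(304/7) = 7/304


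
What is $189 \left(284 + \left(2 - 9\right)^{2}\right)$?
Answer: $62937$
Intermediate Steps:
$189 \left(284 + \left(2 - 9\right)^{2}\right) = 189 \left(284 + \left(-7\right)^{2}\right) = 189 \left(284 + 49\right) = 189 \cdot 333 = 62937$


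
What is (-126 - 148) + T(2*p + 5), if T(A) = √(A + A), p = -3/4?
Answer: -274 + √7 ≈ -271.35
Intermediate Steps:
p = -¾ (p = -3*¼ = -¾ ≈ -0.75000)
T(A) = √2*√A (T(A) = √(2*A) = √2*√A)
(-126 - 148) + T(2*p + 5) = (-126 - 148) + √2*√(2*(-¾) + 5) = -274 + √2*√(-3/2 + 5) = -274 + √2*√(7/2) = -274 + √2*(√14/2) = -274 + √7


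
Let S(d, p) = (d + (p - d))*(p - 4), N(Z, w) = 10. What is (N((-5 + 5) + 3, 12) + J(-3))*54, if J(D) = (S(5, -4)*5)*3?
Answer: 26460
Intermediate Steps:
S(d, p) = p*(-4 + p)
J(D) = 480 (J(D) = (-4*(-4 - 4)*5)*3 = (-4*(-8)*5)*3 = (32*5)*3 = 160*3 = 480)
(N((-5 + 5) + 3, 12) + J(-3))*54 = (10 + 480)*54 = 490*54 = 26460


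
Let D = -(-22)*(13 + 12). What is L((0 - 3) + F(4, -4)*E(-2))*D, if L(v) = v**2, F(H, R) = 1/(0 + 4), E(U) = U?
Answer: 13475/2 ≈ 6737.5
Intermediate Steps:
F(H, R) = 1/4
D = 550 (D = -(-22)*25 = -2*(-275) = 550)
L((0 - 3) + F(4, -4)*E(-2))*D = ((0 - 3) + (1/4)*(-2))**2*550 = (-3 - 1/2)**2*550 = (-7/2)**2*550 = (49/4)*550 = 13475/2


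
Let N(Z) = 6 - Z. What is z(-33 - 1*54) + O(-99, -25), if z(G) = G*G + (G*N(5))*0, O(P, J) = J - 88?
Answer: 7456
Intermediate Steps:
O(P, J) = -88 + J
z(G) = G² (z(G) = G*G + (G*(6 - 1*5))*0 = G² + (G*(6 - 5))*0 = G² + (G*1)*0 = G² + G*0 = G² + 0 = G²)
z(-33 - 1*54) + O(-99, -25) = (-33 - 1*54)² + (-88 - 25) = (-33 - 54)² - 113 = (-87)² - 113 = 7569 - 113 = 7456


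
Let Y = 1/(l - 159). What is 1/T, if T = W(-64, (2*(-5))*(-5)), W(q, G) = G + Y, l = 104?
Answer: 55/2749 ≈ 0.020007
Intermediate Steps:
Y = -1/55 (Y = 1/(104 - 159) = 1/(-55) = -1/55 ≈ -0.018182)
W(q, G) = -1/55 + G (W(q, G) = G - 1/55 = -1/55 + G)
T = 2749/55 (T = -1/55 + (2*(-5))*(-5) = -1/55 - 10*(-5) = -1/55 + 50 = 2749/55 ≈ 49.982)
1/T = 1/(2749/55) = 55/2749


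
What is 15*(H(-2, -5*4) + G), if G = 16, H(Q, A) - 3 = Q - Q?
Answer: 285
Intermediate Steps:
H(Q, A) = 3 (H(Q, A) = 3 + (Q - Q) = 3 + 0 = 3)
15*(H(-2, -5*4) + G) = 15*(3 + 16) = 15*19 = 285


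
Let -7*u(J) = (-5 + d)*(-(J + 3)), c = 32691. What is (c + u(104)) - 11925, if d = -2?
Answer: 20659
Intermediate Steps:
u(J) = -3 - J (u(J) = -(-5 - 2)*(-(J + 3))/7 = -(-1)*(-(3 + J)) = -(-1)*(-3 - J) = -(21 + 7*J)/7 = -3 - J)
(c + u(104)) - 11925 = (32691 + (-3 - 1*104)) - 11925 = (32691 + (-3 - 104)) - 11925 = (32691 - 107) - 11925 = 32584 - 11925 = 20659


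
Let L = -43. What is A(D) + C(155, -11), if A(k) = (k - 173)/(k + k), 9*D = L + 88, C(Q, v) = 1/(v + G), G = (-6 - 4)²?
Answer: -7471/445 ≈ -16.789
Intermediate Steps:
G = 100 (G = (-10)² = 100)
C(Q, v) = 1/(100 + v) (C(Q, v) = 1/(v + 100) = 1/(100 + v))
D = 5 (D = (-43 + 88)/9 = (⅑)*45 = 5)
A(k) = (-173 + k)/(2*k) (A(k) = (-173 + k)/((2*k)) = (-173 + k)*(1/(2*k)) = (-173 + k)/(2*k))
A(D) + C(155, -11) = (½)*(-173 + 5)/5 + 1/(100 - 11) = (½)*(⅕)*(-168) + 1/89 = -84/5 + 1/89 = -7471/445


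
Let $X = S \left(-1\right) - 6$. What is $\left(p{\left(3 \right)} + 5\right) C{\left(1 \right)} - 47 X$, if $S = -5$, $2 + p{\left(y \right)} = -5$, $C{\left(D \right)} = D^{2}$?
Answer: $45$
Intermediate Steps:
$p{\left(y \right)} = -7$ ($p{\left(y \right)} = -2 - 5 = -7$)
$X = -1$ ($X = \left(-5\right) \left(-1\right) - 6 = 5 - 6 = -1$)
$\left(p{\left(3 \right)} + 5\right) C{\left(1 \right)} - 47 X = \left(-7 + 5\right) 1^{2} - -47 = \left(-2\right) 1 + 47 = -2 + 47 = 45$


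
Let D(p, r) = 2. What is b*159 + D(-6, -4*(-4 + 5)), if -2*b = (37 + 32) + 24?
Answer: -14783/2 ≈ -7391.5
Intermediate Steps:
b = -93/2 (b = -((37 + 32) + 24)/2 = -(69 + 24)/2 = -½*93 = -93/2 ≈ -46.500)
b*159 + D(-6, -4*(-4 + 5)) = -93/2*159 + 2 = -14787/2 + 2 = -14783/2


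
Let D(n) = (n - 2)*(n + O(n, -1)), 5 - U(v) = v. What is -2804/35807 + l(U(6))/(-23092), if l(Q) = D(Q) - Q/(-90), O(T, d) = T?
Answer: -5846797093/74416971960 ≈ -0.078568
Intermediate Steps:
U(v) = 5 - v
D(n) = 2*n*(-2 + n) (D(n) = (n - 2)*(n + n) = (-2 + n)*(2*n) = 2*n*(-2 + n))
l(Q) = Q/90 + 2*Q*(-2 + Q) (l(Q) = 2*Q*(-2 + Q) - Q/(-90) = 2*Q*(-2 + Q) - Q*(-1)/90 = 2*Q*(-2 + Q) - (-1)*Q/90 = 2*Q*(-2 + Q) + Q/90 = Q/90 + 2*Q*(-2 + Q))
-2804/35807 + l(U(6))/(-23092) = -2804/35807 + ((5 - 1*6)*(-359 + 180*(5 - 1*6))/90)/(-23092) = -2804*1/35807 + ((5 - 6)*(-359 + 180*(5 - 6))/90)*(-1/23092) = -2804/35807 + ((1/90)*(-1)*(-359 + 180*(-1)))*(-1/23092) = -2804/35807 + ((1/90)*(-1)*(-359 - 180))*(-1/23092) = -2804/35807 + ((1/90)*(-1)*(-539))*(-1/23092) = -2804/35807 + (539/90)*(-1/23092) = -2804/35807 - 539/2078280 = -5846797093/74416971960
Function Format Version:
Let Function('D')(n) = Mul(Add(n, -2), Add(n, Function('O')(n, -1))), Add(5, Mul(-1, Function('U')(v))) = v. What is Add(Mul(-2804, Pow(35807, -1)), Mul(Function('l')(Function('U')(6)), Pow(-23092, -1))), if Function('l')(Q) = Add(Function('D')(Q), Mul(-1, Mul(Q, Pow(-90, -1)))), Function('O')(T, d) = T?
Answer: Rational(-5846797093, 74416971960) ≈ -0.078568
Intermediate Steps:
Function('U')(v) = Add(5, Mul(-1, v))
Function('D')(n) = Mul(2, n, Add(-2, n)) (Function('D')(n) = Mul(Add(n, -2), Add(n, n)) = Mul(Add(-2, n), Mul(2, n)) = Mul(2, n, Add(-2, n)))
Function('l')(Q) = Add(Mul(Rational(1, 90), Q), Mul(2, Q, Add(-2, Q))) (Function('l')(Q) = Add(Mul(2, Q, Add(-2, Q)), Mul(-1, Mul(Q, Pow(-90, -1)))) = Add(Mul(2, Q, Add(-2, Q)), Mul(-1, Mul(Q, Rational(-1, 90)))) = Add(Mul(2, Q, Add(-2, Q)), Mul(-1, Mul(Rational(-1, 90), Q))) = Add(Mul(2, Q, Add(-2, Q)), Mul(Rational(1, 90), Q)) = Add(Mul(Rational(1, 90), Q), Mul(2, Q, Add(-2, Q))))
Add(Mul(-2804, Pow(35807, -1)), Mul(Function('l')(Function('U')(6)), Pow(-23092, -1))) = Add(Mul(-2804, Pow(35807, -1)), Mul(Mul(Rational(1, 90), Add(5, Mul(-1, 6)), Add(-359, Mul(180, Add(5, Mul(-1, 6))))), Pow(-23092, -1))) = Add(Mul(-2804, Rational(1, 35807)), Mul(Mul(Rational(1, 90), Add(5, -6), Add(-359, Mul(180, Add(5, -6)))), Rational(-1, 23092))) = Add(Rational(-2804, 35807), Mul(Mul(Rational(1, 90), -1, Add(-359, Mul(180, -1))), Rational(-1, 23092))) = Add(Rational(-2804, 35807), Mul(Mul(Rational(1, 90), -1, Add(-359, -180)), Rational(-1, 23092))) = Add(Rational(-2804, 35807), Mul(Mul(Rational(1, 90), -1, -539), Rational(-1, 23092))) = Add(Rational(-2804, 35807), Mul(Rational(539, 90), Rational(-1, 23092))) = Add(Rational(-2804, 35807), Rational(-539, 2078280)) = Rational(-5846797093, 74416971960)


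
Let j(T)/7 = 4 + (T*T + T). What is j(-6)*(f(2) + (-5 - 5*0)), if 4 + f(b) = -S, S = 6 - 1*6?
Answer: -2142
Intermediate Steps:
S = 0 (S = 6 - 6 = 0)
j(T) = 28 + 7*T + 7*T**2 (j(T) = 7*(4 + (T*T + T)) = 7*(4 + (T**2 + T)) = 7*(4 + (T + T**2)) = 7*(4 + T + T**2) = 28 + 7*T + 7*T**2)
f(b) = -4 (f(b) = -4 - 1*0 = -4 + 0 = -4)
j(-6)*(f(2) + (-5 - 5*0)) = (28 + 7*(-6) + 7*(-6)**2)*(-4 + (-5 - 5*0)) = (28 - 42 + 7*36)*(-4 + (-5 + 0)) = (28 - 42 + 252)*(-4 - 5) = 238*(-9) = -2142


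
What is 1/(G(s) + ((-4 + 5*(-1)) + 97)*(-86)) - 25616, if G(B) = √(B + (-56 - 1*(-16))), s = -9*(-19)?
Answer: -1467143420256/57274493 - √131/57274493 ≈ -25616.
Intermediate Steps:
s = 171
G(B) = √(-40 + B) (G(B) = √(B + (-56 + 16)) = √(B - 40) = √(-40 + B))
1/(G(s) + ((-4 + 5*(-1)) + 97)*(-86)) - 25616 = 1/(√(-40 + 171) + ((-4 + 5*(-1)) + 97)*(-86)) - 25616 = 1/(√131 + ((-4 - 5) + 97)*(-86)) - 25616 = 1/(√131 + (-9 + 97)*(-86)) - 25616 = 1/(√131 + 88*(-86)) - 25616 = 1/(√131 - 7568) - 25616 = 1/(-7568 + √131) - 25616 = -25616 + 1/(-7568 + √131)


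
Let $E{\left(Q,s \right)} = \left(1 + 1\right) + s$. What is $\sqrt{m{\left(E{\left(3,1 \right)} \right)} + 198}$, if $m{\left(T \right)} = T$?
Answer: $\sqrt{201} \approx 14.177$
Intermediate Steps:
$E{\left(Q,s \right)} = 2 + s$
$\sqrt{m{\left(E{\left(3,1 \right)} \right)} + 198} = \sqrt{\left(2 + 1\right) + 198} = \sqrt{3 + 198} = \sqrt{201}$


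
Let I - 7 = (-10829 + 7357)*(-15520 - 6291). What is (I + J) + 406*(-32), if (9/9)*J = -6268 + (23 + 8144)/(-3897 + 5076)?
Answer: 89260375648/1179 ≈ 7.5709e+7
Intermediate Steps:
J = -7381805/1179 (J = -6268 + (23 + 8144)/(-3897 + 5076) = -6268 + 8167/1179 = -7381805/1179 ≈ -6261.1)
I = 75727799 (I = 7 + (-10829 + 7357)*(-15520 - 6291) = 7 - 3472*(-21811) = 7 + 75727792 = 75727799)
(I + J) + 406*(-32) = (75727799 - 7381805/1179) + 406*(-32) = 89275693216/1179 - 12992 = 89260375648/1179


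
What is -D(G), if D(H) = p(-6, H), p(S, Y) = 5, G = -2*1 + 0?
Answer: -5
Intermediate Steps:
G = -2 (G = -2 + 0 = -2)
D(H) = 5
-D(G) = -1*5 = -5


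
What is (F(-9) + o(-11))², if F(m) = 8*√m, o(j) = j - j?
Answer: -576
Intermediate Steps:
o(j) = 0
(F(-9) + o(-11))² = (8*√(-9) + 0)² = (8*(3*I) + 0)² = (24*I + 0)² = (24*I)² = -576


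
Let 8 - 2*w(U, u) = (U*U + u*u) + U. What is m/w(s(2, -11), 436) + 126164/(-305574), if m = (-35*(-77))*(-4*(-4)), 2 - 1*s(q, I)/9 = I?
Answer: -13019196094/15576176289 ≈ -0.83584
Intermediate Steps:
s(q, I) = 18 - 9*I
w(U, u) = 4 - U/2 - U**2/2 - u**2/2 (w(U, u) = 4 - ((U*U + u*u) + U)/2 = 4 - ((U**2 + u**2) + U)/2 = 4 - (U + U**2 + u**2)/2 = 4 + (-U/2 - U**2/2 - u**2/2) = 4 - U/2 - U**2/2 - u**2/2)
m = 43120 (m = 2695*16 = 43120)
m/w(s(2, -11), 436) + 126164/(-305574) = 43120/(4 - (18 - 9*(-11))/2 - (18 - 9*(-11))**2/2 - 1/2*436**2) + 126164/(-305574) = 43120/(4 - (18 + 99)/2 - (18 + 99)**2/2 - 1/2*190096) + 126164*(-1/305574) = 43120/(4 - 1/2*117 - 1/2*117**2 - 95048) - 63082/152787 = 43120/(4 - 117/2 - 1/2*13689 - 95048) - 63082/152787 = 43120/(4 - 117/2 - 13689/2 - 95048) - 63082/152787 = 43120/(-101947) - 63082/152787 = 43120*(-1/101947) - 63082/152787 = -43120/101947 - 63082/152787 = -13019196094/15576176289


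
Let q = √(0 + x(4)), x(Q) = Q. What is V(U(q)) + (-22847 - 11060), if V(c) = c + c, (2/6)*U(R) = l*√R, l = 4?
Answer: -33907 + 24*√2 ≈ -33873.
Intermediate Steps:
q = 2 (q = √(0 + 4) = √4 = 2)
U(R) = 12*√R (U(R) = 3*(4*√R) = 12*√R)
V(c) = 2*c
V(U(q)) + (-22847 - 11060) = 2*(12*√2) + (-22847 - 11060) = 24*√2 - 33907 = -33907 + 24*√2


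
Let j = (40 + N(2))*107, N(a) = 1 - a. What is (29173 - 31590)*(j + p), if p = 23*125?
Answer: -17035016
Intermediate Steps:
j = 4173 (j = (40 + (1 - 1*2))*107 = (40 + (1 - 2))*107 = (40 - 1)*107 = 39*107 = 4173)
p = 2875
(29173 - 31590)*(j + p) = (29173 - 31590)*(4173 + 2875) = -2417*7048 = -17035016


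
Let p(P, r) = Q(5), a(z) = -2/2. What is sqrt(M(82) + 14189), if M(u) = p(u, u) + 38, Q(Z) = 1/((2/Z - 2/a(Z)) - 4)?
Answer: sqrt(227622)/4 ≈ 119.27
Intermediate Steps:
a(z) = -1 (a(z) = -2*1/2 = -1)
Q(Z) = 1/(-2 + 2/Z) (Q(Z) = 1/((2/Z - 2/(-1)) - 4) = 1/((2/Z - 2*(-1)) - 4) = 1/((2/Z + 2) - 4) = 1/((2 + 2/Z) - 4) = 1/(-2 + 2/Z))
p(P, r) = -5/8 (p(P, r) = (1/2)*5/(1 - 1*5) = (1/2)*5/(1 - 5) = (1/2)*5/(-4) = (1/2)*5*(-1/4) = -5/8)
M(u) = 299/8 (M(u) = -5/8 + 38 = 299/8)
sqrt(M(82) + 14189) = sqrt(299/8 + 14189) = sqrt(113811/8) = sqrt(227622)/4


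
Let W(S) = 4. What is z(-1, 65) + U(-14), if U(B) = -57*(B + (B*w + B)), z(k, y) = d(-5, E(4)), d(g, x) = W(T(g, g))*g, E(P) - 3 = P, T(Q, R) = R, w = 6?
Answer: 6364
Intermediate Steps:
E(P) = 3 + P
d(g, x) = 4*g
z(k, y) = -20 (z(k, y) = 4*(-5) = -20)
U(B) = -456*B (U(B) = -57*(B + (B*6 + B)) = -57*(B + (6*B + B)) = -57*(B + 7*B) = -456*B)
z(-1, 65) + U(-14) = -20 - 456*(-14) = -20 + 6384 = 6364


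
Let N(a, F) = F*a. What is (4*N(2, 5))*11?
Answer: 440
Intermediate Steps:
(4*N(2, 5))*11 = (4*(5*2))*11 = (4*10)*11 = 40*11 = 440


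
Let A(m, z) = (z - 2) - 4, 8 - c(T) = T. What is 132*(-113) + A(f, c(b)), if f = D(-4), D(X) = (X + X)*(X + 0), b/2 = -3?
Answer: -14908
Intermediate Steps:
b = -6 (b = 2*(-3) = -6)
c(T) = 8 - T
D(X) = 2*X**2 (D(X) = (2*X)*X = 2*X**2)
f = 32 (f = 2*(-4)**2 = 2*16 = 32)
A(m, z) = -6 + z (A(m, z) = (-2 + z) - 4 = -6 + z)
132*(-113) + A(f, c(b)) = 132*(-113) + (-6 + (8 - 1*(-6))) = -14916 + (-6 + (8 + 6)) = -14916 + (-6 + 14) = -14916 + 8 = -14908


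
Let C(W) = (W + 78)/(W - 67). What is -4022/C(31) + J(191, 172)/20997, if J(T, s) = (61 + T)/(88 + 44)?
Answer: 11147392051/8391801 ≈ 1328.4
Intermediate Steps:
J(T, s) = 61/132 + T/132 (J(T, s) = (61 + T)/132 = (61 + T)*(1/132) = 61/132 + T/132)
C(W) = (78 + W)/(-67 + W)
-4022/C(31) + J(191, 172)/20997 = -4022*(-67 + 31)/(78 + 31) + (61/132 + (1/132)*191)/20997 = -4022/(109/(-36)) + (61/132 + 191/132)*(1/20997) = -4022/((-1/36*109)) + (21/11)*(1/20997) = -4022/(-109/36) + 7/76989 = -4022*(-36/109) + 7/76989 = 144792/109 + 7/76989 = 11147392051/8391801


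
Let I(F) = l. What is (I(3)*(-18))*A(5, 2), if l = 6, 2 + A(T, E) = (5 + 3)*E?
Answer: -1512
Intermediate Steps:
A(T, E) = -2 + 8*E (A(T, E) = -2 + (5 + 3)*E = -2 + 8*E)
I(F) = 6
(I(3)*(-18))*A(5, 2) = (6*(-18))*(-2 + 8*2) = -108*(-2 + 16) = -108*14 = -1512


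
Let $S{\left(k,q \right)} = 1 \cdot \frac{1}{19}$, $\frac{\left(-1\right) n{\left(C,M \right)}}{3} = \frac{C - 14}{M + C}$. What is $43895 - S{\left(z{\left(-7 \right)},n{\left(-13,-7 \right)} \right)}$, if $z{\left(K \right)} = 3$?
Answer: $\frac{834004}{19} \approx 43895.0$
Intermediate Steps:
$n{\left(C,M \right)} = - \frac{3 \left(-14 + C\right)}{C + M}$ ($n{\left(C,M \right)} = - 3 \frac{C - 14}{M + C} = - 3 \frac{-14 + C}{C + M} = - \frac{3 \left(-14 + C\right)}{C + M}$)
$S{\left(k,q \right)} = \frac{1}{19}$ ($S{\left(k,q \right)} = 1 \cdot \frac{1}{19} = \frac{1}{19}$)
$43895 - S{\left(z{\left(-7 \right)},n{\left(-13,-7 \right)} \right)} = 43895 - \frac{1}{19} = \frac{834004}{19}$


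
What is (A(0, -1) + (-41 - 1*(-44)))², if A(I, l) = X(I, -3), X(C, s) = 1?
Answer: 16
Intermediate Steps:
A(I, l) = 1
(A(0, -1) + (-41 - 1*(-44)))² = (1 + (-41 - 1*(-44)))² = (1 + (-41 + 44))² = (1 + 3)² = 4² = 16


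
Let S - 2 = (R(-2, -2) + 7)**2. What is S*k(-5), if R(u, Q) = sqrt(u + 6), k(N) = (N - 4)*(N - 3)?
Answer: 5976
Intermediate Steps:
k(N) = (-4 + N)*(-3 + N)
R(u, Q) = sqrt(6 + u)
S = 83 (S = 2 + (sqrt(6 - 2) + 7)**2 = 2 + (sqrt(4) + 7)**2 = 2 + (2 + 7)**2 = 2 + 9**2 = 2 + 81 = 83)
S*k(-5) = 83*(12 + (-5)**2 - 7*(-5)) = 83*(12 + 25 + 35) = 83*72 = 5976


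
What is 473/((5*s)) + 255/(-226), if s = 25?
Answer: 75023/28250 ≈ 2.6557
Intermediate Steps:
473/((5*s)) + 255/(-226) = 473/((5*25)) + 255/(-226) = 473/125 + 255*(-1/226) = 473*(1/125) - 255/226 = 473/125 - 255/226 = 75023/28250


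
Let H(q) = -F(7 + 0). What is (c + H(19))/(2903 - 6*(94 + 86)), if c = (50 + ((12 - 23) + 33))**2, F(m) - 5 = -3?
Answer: 5182/1823 ≈ 2.8426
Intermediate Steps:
F(m) = 2 (F(m) = 5 - 3 = 2)
c = 5184 (c = (50 + (-11 + 33))**2 = (50 + 22)**2 = 72**2 = 5184)
H(q) = -2 (H(q) = -1*2 = -2)
(c + H(19))/(2903 - 6*(94 + 86)) = (5184 - 2)/(2903 - 6*(94 + 86)) = 5182/(2903 - 6*180) = 5182/(2903 - 1080) = 5182/1823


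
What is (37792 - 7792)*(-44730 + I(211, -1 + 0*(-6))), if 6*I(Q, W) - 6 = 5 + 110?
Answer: -1341295000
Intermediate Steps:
I(Q, W) = 121/6 (I(Q, W) = 1 + (5 + 110)/6 = 1 + (1/6)*115 = 1 + 115/6 = 121/6)
(37792 - 7792)*(-44730 + I(211, -1 + 0*(-6))) = (37792 - 7792)*(-44730 + 121/6) = 30000*(-268259/6) = -1341295000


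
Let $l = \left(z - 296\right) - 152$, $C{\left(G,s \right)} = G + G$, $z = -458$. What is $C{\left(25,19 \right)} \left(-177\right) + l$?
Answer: $-9756$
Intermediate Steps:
$C{\left(G,s \right)} = 2 G$
$l = -906$ ($l = \left(-458 - 296\right) - 152 = -754 - 152 = -906$)
$C{\left(25,19 \right)} \left(-177\right) + l = 2 \cdot 25 \left(-177\right) - 906 = 50 \left(-177\right) - 906 = -8850 - 906 = -9756$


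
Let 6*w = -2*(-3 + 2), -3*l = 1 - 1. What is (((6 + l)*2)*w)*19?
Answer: 76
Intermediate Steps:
l = 0 (l = -(1 - 1)/3 = -1/3*0 = 0)
w = 1/3 (w = (-2*(-3 + 2))/6 = (-2*(-1))/6 = (1/6)*2 = 1/3 ≈ 0.33333)
(((6 + l)*2)*w)*19 = (((6 + 0)*2)*(1/3))*19 = ((6*2)*(1/3))*19 = (12*(1/3))*19 = 4*19 = 76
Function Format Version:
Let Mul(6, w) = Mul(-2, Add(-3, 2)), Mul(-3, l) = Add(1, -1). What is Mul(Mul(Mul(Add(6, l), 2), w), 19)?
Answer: 76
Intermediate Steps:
l = 0 (l = Mul(Rational(-1, 3), Add(1, -1)) = Mul(Rational(-1, 3), 0) = 0)
w = Rational(1, 3) (w = Mul(Rational(1, 6), Mul(-2, Add(-3, 2))) = Mul(Rational(1, 6), Mul(-2, -1)) = Mul(Rational(1, 6), 2) = Rational(1, 3) ≈ 0.33333)
Mul(Mul(Mul(Add(6, l), 2), w), 19) = Mul(Mul(Mul(Add(6, 0), 2), Rational(1, 3)), 19) = Mul(Mul(Mul(6, 2), Rational(1, 3)), 19) = Mul(Mul(12, Rational(1, 3)), 19) = Mul(4, 19) = 76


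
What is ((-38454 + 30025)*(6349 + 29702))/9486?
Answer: -101291293/3162 ≈ -32034.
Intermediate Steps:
((-38454 + 30025)*(6349 + 29702))/9486 = -8429*36051*(1/9486) = -303873879*1/9486 = -101291293/3162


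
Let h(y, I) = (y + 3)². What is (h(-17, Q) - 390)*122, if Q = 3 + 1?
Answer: -23668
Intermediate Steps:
Q = 4
h(y, I) = (3 + y)²
(h(-17, Q) - 390)*122 = ((3 - 17)² - 390)*122 = ((-14)² - 390)*122 = (196 - 390)*122 = -194*122 = -23668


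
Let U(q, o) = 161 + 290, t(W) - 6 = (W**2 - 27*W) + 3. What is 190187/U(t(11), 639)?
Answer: 190187/451 ≈ 421.70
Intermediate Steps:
t(W) = 9 + W**2 - 27*W (t(W) = 6 + ((W**2 - 27*W) + 3) = 6 + (3 + W**2 - 27*W) = 9 + W**2 - 27*W)
U(q, o) = 451
190187/U(t(11), 639) = 190187/451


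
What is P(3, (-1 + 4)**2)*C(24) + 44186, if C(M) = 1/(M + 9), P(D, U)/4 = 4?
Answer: 1458154/33 ≈ 44187.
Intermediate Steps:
P(D, U) = 16 (P(D, U) = 4*4 = 16)
C(M) = 1/(9 + M)
P(3, (-1 + 4)**2)*C(24) + 44186 = 16/(9 + 24) + 44186 = 16/33 + 44186 = 1458154/33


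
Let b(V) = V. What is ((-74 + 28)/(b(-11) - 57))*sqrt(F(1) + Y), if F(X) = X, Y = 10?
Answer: 23*sqrt(11)/34 ≈ 2.2436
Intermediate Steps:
((-74 + 28)/(b(-11) - 57))*sqrt(F(1) + Y) = ((-74 + 28)/(-11 - 57))*sqrt(1 + 10) = (-46/(-68))*sqrt(11) = (-46*(-1/68))*sqrt(11) = 23*sqrt(11)/34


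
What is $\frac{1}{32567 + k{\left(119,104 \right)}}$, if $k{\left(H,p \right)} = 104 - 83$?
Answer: $\frac{1}{32588} \approx 3.0686 \cdot 10^{-5}$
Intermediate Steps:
$k{\left(H,p \right)} = 21$
$\frac{1}{32567 + k{\left(119,104 \right)}} = \frac{1}{32567 + 21} = \frac{1}{32588}$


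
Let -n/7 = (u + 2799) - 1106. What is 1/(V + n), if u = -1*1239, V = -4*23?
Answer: -1/3270 ≈ -0.00030581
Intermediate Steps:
V = -92
u = -1239
n = -3178 (n = -7*((-1239 + 2799) - 1106) = -7*(1560 - 1106) = -7*454 = -3178)
1/(V + n) = 1/(-92 - 3178) = 1/(-3270) = -1/3270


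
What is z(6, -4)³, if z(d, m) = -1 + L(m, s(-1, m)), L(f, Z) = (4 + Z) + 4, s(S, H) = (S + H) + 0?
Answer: 8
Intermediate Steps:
s(S, H) = H + S (s(S, H) = (H + S) + 0 = H + S)
L(f, Z) = 8 + Z
z(d, m) = 6 + m (z(d, m) = -1 + (8 + (m - 1)) = -1 + (8 + (-1 + m)) = -1 + (7 + m) = 6 + m)
z(6, -4)³ = (6 - 4)³ = 2³ = 8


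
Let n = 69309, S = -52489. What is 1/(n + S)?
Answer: 1/16820 ≈ 5.9453e-5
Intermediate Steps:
1/(n + S) = 1/(69309 - 52489) = 1/16820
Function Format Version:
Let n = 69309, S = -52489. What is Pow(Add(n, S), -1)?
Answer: Rational(1, 16820) ≈ 5.9453e-5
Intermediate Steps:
Pow(Add(n, S), -1) = Pow(Add(69309, -52489), -1) = Pow(16820, -1) = Rational(1, 16820)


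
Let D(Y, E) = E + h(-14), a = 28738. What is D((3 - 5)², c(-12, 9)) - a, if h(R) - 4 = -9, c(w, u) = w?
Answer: -28755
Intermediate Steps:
h(R) = -5 (h(R) = 4 - 9 = -5)
D(Y, E) = -5 + E (D(Y, E) = E - 5 = -5 + E)
D((3 - 5)², c(-12, 9)) - a = (-5 - 12) - 1*28738 = -17 - 28738 = -28755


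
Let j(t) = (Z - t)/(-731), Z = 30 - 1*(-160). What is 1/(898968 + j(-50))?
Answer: 731/657145368 ≈ 1.1124e-6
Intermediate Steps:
Z = 190 (Z = 30 + 160 = 190)
j(t) = -190/731 + t/731 (j(t) = (190 - t)/(-731) = (190 - t)*(-1/731) = -190/731 + t/731)
1/(898968 + j(-50)) = 1/(898968 + (-190/731 + (1/731)*(-50))) = 1/(898968 + (-190/731 - 50/731)) = 1/(898968 - 240/731) = 1/(657145368/731) = 731/657145368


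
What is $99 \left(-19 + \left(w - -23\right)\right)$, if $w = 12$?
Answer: $1584$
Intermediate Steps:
$99 \left(-19 + \left(w - -23\right)\right) = 99 \left(-19 + \left(12 - -23\right)\right) = 99 \left(-19 + \left(12 + 23\right)\right) = 99 \left(-19 + 35\right) = 99 \cdot 16 = 1584$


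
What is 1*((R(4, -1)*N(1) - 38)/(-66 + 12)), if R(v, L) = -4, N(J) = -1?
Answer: 17/27 ≈ 0.62963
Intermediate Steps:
1*((R(4, -1)*N(1) - 38)/(-66 + 12)) = 1*((-4*(-1) - 38)/(-66 + 12)) = 1*((4 - 38)/(-54)) = 1*(-34*(-1/54)) = 1*(17/27) = 17/27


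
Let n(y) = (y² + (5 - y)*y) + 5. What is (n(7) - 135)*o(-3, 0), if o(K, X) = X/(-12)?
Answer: 0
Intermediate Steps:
o(K, X) = -X/12 (o(K, X) = X*(-1/12) = -X/12)
n(y) = 5 + y² + y*(5 - y) (n(y) = (y² + y*(5 - y)) + 5 = 5 + y² + y*(5 - y))
(n(7) - 135)*o(-3, 0) = ((5 + 5*7) - 135)*(-1/12*0) = ((5 + 35) - 135)*0 = (40 - 135)*0 = -95*0 = 0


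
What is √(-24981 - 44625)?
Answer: 3*I*√7734 ≈ 263.83*I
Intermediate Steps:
√(-24981 - 44625) = √(-69606) = 3*I*√7734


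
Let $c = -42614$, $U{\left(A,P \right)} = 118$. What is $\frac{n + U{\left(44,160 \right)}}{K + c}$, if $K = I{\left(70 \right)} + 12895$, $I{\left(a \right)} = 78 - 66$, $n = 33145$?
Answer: $- \frac{33263}{29707} \approx -1.1197$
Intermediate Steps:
$I{\left(a \right)} = 12$ ($I{\left(a \right)} = 78 - 66 = 12$)
$K = 12907$ ($K = 12 + 12895 = 12907$)
$\frac{n + U{\left(44,160 \right)}}{K + c} = \frac{33145 + 118}{12907 - 42614} = \frac{33263}{-29707} = 33263 \left(- \frac{1}{29707}\right) = - \frac{33263}{29707}$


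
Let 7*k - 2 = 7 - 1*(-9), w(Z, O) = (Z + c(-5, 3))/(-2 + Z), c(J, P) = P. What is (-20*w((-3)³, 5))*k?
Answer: -8640/203 ≈ -42.562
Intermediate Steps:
w(Z, O) = (3 + Z)/(-2 + Z) (w(Z, O) = (Z + 3)/(-2 + Z) = (3 + Z)/(-2 + Z))
k = 18/7 (k = 2/7 + (7 - 1*(-9))/7 = 2/7 + (7 + 9)/7 = 2/7 + (⅐)*16 = 2/7 + 16/7 = 18/7 ≈ 2.5714)
(-20*w((-3)³, 5))*k = -20*(3 + (-3)³)/(-2 + (-3)³)*(18/7) = -20*(3 - 27)/(-2 - 27)*(18/7) = -20*(-24)/(-29)*(18/7) = -(-20)*(-24)/29*(18/7) = -20*24/29*(18/7) = -480/29*18/7 = -8640/203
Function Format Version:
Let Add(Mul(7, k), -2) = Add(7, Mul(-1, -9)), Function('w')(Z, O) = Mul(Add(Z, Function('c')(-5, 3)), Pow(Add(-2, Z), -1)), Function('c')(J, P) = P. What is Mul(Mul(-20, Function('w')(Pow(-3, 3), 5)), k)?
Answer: Rational(-8640, 203) ≈ -42.562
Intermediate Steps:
Function('w')(Z, O) = Mul(Pow(Add(-2, Z), -1), Add(3, Z)) (Function('w')(Z, O) = Mul(Add(Z, 3), Pow(Add(-2, Z), -1)) = Mul(Add(3, Z), Pow(Add(-2, Z), -1)) = Mul(Pow(Add(-2, Z), -1), Add(3, Z)))
k = Rational(18, 7) (k = Add(Rational(2, 7), Mul(Rational(1, 7), Add(7, Mul(-1, -9)))) = Add(Rational(2, 7), Mul(Rational(1, 7), Add(7, 9))) = Add(Rational(2, 7), Mul(Rational(1, 7), 16)) = Add(Rational(2, 7), Rational(16, 7)) = Rational(18, 7) ≈ 2.5714)
Mul(Mul(-20, Function('w')(Pow(-3, 3), 5)), k) = Mul(Mul(-20, Mul(Pow(Add(-2, Pow(-3, 3)), -1), Add(3, Pow(-3, 3)))), Rational(18, 7)) = Mul(Mul(-20, Mul(Pow(Add(-2, -27), -1), Add(3, -27))), Rational(18, 7)) = Mul(Mul(-20, Mul(Pow(-29, -1), -24)), Rational(18, 7)) = Mul(Mul(-20, Mul(Rational(-1, 29), -24)), Rational(18, 7)) = Mul(Mul(-20, Rational(24, 29)), Rational(18, 7)) = Mul(Rational(-480, 29), Rational(18, 7)) = Rational(-8640, 203)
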